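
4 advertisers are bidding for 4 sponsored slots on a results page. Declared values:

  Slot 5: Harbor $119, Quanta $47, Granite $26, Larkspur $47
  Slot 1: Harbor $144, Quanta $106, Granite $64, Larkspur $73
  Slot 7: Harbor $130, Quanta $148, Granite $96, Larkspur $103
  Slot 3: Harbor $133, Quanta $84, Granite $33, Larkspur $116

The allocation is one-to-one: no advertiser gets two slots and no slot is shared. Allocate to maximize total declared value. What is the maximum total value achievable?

Maximum total: $447

This is a one-to-one assignment (maximum-weight bipartite matching).
Optimal: Harbor→Slot 5 ($119), Quanta→Slot 7 ($148), Granite→Slot 1 ($64), Larkspur→Slot 3 ($116) — total 119+148+64+116 = $447.
Max-entry greedy (repeatedly take the single best remaining cell) gives $434, worse by 13.
Next-best assignment: Harbor→Slot 5, Quanta→Slot 1, Granite→Slot 7, Larkspur→Slot 3 = $437.
Checked against all permutations: $447 is optimal.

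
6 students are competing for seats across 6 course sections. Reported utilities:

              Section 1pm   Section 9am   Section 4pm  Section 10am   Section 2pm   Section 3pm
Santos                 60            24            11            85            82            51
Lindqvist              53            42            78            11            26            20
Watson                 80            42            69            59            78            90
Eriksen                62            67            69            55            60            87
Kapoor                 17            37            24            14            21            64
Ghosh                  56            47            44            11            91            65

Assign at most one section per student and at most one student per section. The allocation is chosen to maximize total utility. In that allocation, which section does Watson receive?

This is the linear assignment problem.
Optimal: Santos→Section 10am (85 points), Lindqvist→Section 4pm (78 points), Watson→Section 1pm (80 points), Eriksen→Section 9am (67 points), Kapoor→Section 3pm (64 points), Ghosh→Section 2pm (91 points) — total 85+78+80+67+64+91 = 465 points.
Row-greedy (each student in turn takes its best remaining section) gives 397 points, worse by 68.
Swapping Kapoor↔Eriksen (Kapoor→Section 9am 37 points, Eriksen→Section 3pm 87 points) loses 7.
Watson's own top section is Section 3pm (90 points), but forcing Watson→Section 3pm and reassigning the rest optimally gives only 443 points — worse by 22.

Watson receives Section 1pm.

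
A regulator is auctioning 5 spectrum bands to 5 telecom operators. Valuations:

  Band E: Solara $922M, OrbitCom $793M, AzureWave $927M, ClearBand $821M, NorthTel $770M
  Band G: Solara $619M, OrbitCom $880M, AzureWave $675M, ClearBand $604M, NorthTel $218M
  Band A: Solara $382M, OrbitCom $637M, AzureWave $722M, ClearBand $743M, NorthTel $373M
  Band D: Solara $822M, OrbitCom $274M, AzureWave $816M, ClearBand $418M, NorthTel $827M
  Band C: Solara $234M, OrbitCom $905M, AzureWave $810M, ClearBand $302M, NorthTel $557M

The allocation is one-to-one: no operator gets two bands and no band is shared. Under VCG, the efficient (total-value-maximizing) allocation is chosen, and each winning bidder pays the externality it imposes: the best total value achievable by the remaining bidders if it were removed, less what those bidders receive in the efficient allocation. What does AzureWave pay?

AzureWave pays $25M.

Efficient allocation: Solara→Band E ($922M), OrbitCom→Band G ($880M), AzureWave→Band C ($810M), ClearBand→Band A ($743M), NorthTel→Band D ($827M); total welfare W = $4182M.
AzureWave receives Band C at value $810M, so the others get W − 810 = $3372M.
Without AzureWave: best allocation of the remaining 4 bidders over all 5 bands is Solara→Band E ($922M), OrbitCom→Band C ($905M), ClearBand→Band A ($743M), NorthTel→Band D ($827M), total $3397M.
VCG payment = (others' best without AzureWave) − (others' welfare with AzureWave) = 3397 − 3372 = $25M.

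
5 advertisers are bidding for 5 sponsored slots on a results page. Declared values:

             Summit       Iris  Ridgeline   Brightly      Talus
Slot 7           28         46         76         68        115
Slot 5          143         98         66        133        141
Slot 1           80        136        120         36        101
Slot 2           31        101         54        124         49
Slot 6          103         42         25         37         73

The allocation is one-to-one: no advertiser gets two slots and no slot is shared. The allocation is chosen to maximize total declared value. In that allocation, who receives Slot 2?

Brightly receives Slot 2.

This is the linear assignment problem.
Optimal: Summit→Slot 6 ($103), Iris→Slot 1 ($136), Ridgeline→Slot 7 ($76), Brightly→Slot 2 ($124), Talus→Slot 5 ($141) — total 103+136+76+124+141 = $580.
Row-greedy (each advertiser in turn takes its best remaining slot) gives $552, worse by 28.
No other one-to-one assignment exceeds $580.
Brightly's own top slot is Slot 5 ($133), but forcing Brightly→Slot 5 and reassigning the rest optimally gives only $572 — worse by 8.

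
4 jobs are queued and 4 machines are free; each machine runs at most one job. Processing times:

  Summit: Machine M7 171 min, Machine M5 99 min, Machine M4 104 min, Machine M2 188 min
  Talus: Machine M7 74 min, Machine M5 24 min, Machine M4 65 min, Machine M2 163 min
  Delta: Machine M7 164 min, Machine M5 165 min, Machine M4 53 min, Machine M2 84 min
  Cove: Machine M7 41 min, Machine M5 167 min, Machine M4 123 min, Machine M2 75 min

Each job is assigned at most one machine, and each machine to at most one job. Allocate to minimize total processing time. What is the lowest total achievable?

Min total: 253 min

Optimal: Summit→Machine M4 (104 min), Talus→Machine M5 (24 min), Delta→Machine M2 (84 min), Cove→Machine M7 (41 min) — total 104+24+84+41 = 253 min.
Column-greedy (each machine in turn goes to its cheapest remaining job) gives 306 min, worse by 53.
Next-best assignment: Summit→Machine M5, Talus→Machine M4, Delta→Machine M2, Cove→Machine M7 = 289 min.
Every other assignment is strictly worse.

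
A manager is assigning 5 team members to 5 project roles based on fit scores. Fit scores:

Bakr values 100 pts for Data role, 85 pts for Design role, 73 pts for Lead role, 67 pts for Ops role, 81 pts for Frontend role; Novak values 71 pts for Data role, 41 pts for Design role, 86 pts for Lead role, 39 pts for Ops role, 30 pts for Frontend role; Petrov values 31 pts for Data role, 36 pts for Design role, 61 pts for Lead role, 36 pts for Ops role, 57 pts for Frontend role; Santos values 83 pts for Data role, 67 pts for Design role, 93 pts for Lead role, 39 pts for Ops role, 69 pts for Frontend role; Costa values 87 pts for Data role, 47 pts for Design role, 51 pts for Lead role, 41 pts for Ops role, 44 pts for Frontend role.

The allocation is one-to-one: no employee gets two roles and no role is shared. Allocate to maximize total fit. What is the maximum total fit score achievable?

Maximum total: 364 pts

Optimal: Bakr→Ops role (67 pts), Novak→Lead role (86 pts), Petrov→Frontend role (57 pts), Santos→Design role (67 pts), Costa→Data role (87 pts) — total 67+86+57+67+87 = 364 pts.
Next-best assignment: Bakr→Design role, Novak→Lead role, Petrov→Ops role, Santos→Frontend role, Costa→Data role = 363 pts.
Swapping Costa↔Bakr (Costa→Ops role 41 pts, Bakr→Data role 100 pts) loses 13.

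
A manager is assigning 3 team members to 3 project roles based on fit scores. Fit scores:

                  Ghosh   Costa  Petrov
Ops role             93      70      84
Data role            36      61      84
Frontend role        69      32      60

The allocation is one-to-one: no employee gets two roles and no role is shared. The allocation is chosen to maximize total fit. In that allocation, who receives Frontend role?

Ghosh receives Frontend role.

This is a one-to-one assignment (maximum-weight bipartite matching).
Optimal: Ghosh→Frontend role (69 pts), Costa→Ops role (70 pts), Petrov→Data role (84 pts) — total 69+70+84 = 223 pts.
Max-entry greedy (repeatedly take the single best remaining cell) gives 209 pts, worse by 14.
Checked against all permutations: 223 pts is optimal.
Ghosh's own top role is Ops role (93 pts), but forcing Ghosh→Ops role and reassigning the rest optimally gives only 214 pts — worse by 9.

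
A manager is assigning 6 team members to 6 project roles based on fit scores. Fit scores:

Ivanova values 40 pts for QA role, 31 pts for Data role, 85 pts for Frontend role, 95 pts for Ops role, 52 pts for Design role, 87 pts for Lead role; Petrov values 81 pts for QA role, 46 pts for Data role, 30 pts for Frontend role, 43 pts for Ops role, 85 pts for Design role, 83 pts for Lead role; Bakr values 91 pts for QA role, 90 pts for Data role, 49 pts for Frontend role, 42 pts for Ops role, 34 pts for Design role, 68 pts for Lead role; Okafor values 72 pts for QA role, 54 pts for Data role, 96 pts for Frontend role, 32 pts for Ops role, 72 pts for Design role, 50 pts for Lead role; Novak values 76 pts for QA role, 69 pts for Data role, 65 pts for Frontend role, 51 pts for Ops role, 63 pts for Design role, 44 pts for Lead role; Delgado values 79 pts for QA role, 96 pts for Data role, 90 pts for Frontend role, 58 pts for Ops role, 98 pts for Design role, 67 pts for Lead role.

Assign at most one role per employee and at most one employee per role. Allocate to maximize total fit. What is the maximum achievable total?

Optimal: Ivanova→Ops role (95 pts), Petrov→Lead role (83 pts), Bakr→Data role (90 pts), Okafor→Frontend role (96 pts), Novak→QA role (76 pts), Delgado→Design role (98 pts) — total 95+83+90+96+76+98 = 538 pts.
No other one-to-one assignment exceeds 538 pts.

Maximum total: 538 pts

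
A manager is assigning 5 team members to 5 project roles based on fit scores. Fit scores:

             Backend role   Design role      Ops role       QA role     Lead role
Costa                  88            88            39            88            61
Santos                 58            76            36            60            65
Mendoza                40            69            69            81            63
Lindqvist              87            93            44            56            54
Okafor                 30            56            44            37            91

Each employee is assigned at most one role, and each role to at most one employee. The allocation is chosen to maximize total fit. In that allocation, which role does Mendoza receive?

Mendoza receives Ops role.

Treat this as an assignment problem: match each employee to one role.
Optimal: Costa→QA role (88 pts), Santos→Design role (76 pts), Mendoza→Ops role (69 pts), Lindqvist→Backend role (87 pts), Okafor→Lead role (91 pts) — total 88+76+69+87+91 = 411 pts.
Column-greedy (each role in turn goes to its best remaining employee) gives 401 pts, worse by 10.
Swapping Costa↔Lindqvist (Costa→Backend role 88 pts, Lindqvist→QA role 56 pts) loses 31.
Mendoza's own top role is QA role (81 pts), but forcing Mendoza→QA role and reassigning the rest optimally gives only 389 pts — worse by 22.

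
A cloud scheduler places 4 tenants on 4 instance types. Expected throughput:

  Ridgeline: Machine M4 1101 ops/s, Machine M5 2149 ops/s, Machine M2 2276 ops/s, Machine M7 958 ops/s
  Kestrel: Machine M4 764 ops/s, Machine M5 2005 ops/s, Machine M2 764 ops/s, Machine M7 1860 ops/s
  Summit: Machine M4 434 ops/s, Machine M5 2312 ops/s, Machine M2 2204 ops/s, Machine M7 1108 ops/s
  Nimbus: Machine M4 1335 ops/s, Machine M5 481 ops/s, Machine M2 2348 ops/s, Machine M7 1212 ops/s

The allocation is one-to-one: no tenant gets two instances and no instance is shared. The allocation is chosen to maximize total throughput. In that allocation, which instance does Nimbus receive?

Optimal: Ridgeline→Machine M2 (2276 ops/s), Kestrel→Machine M7 (1860 ops/s), Summit→Machine M5 (2312 ops/s), Nimbus→Machine M4 (1335 ops/s) — total 2276+1860+2312+1335 = 7783 ops/s.
Nimbus's own top instance is Machine M2 (2348 ops/s), but forcing Nimbus→Machine M2 and reassigning the rest optimally gives only 7621 ops/s — worse by 162.

Nimbus receives Machine M4.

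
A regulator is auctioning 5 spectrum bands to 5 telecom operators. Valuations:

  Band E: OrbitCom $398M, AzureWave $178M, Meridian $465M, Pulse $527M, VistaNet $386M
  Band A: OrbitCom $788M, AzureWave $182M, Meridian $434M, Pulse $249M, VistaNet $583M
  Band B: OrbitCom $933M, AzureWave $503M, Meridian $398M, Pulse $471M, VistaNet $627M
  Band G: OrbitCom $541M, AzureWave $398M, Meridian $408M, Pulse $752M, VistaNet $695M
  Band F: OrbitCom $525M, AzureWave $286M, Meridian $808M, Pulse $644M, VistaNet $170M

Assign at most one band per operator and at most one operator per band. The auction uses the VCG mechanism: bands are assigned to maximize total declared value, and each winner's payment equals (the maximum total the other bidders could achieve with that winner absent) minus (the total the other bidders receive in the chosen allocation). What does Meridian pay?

Meridian pays $117M.

Efficient allocation: OrbitCom→Band A ($788M), AzureWave→Band B ($503M), Meridian→Band F ($808M), Pulse→Band E ($527M), VistaNet→Band G ($695M); total welfare W = $3321M.
Meridian receives Band F at value $808M, so the others get W − 808 = $2513M.
Without Meridian: best allocation of the remaining 4 bidders over all 5 bands is OrbitCom→Band A ($788M), AzureWave→Band B ($503M), Pulse→Band F ($644M), VistaNet→Band G ($695M), total $2630M.
VCG payment = (others' best without Meridian) − (others' welfare with Meridian) = 2630 − 2513 = $117M.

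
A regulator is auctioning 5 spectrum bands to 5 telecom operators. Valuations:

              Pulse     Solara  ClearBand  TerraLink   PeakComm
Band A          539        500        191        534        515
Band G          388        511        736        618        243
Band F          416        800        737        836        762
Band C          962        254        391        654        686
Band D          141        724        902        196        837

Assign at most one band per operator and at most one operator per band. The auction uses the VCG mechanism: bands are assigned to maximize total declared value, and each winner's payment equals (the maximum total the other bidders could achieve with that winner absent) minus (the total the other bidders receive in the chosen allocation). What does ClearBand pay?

ClearBand pays $82M.

Efficient allocation: Pulse→Band C ($962M), Solara→Band A ($500M), ClearBand→Band G ($736M), TerraLink→Band F ($836M), PeakComm→Band D ($837M); total welfare W = $3871M.
ClearBand receives Band G at value $736M, so the others get W − 736 = $3135M.
Without ClearBand: best allocation of the remaining 4 bidders over all 5 bands is Pulse→Band C ($962M), Solara→Band F ($800M), TerraLink→Band G ($618M), PeakComm→Band D ($837M), total $3217M.
VCG payment = (others' best without ClearBand) − (others' welfare with ClearBand) = 3217 − 3135 = $82M.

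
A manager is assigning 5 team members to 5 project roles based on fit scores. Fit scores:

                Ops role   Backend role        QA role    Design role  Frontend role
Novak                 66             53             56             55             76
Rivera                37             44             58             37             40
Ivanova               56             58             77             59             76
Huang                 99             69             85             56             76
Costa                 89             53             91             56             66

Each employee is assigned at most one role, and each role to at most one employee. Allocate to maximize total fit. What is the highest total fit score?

Optimal: Novak→Frontend role (76 pts), Rivera→Backend role (44 pts), Ivanova→Design role (59 pts), Huang→Ops role (99 pts), Costa→QA role (91 pts) — total 76+44+59+99+91 = 369 pts.
Row-greedy (each employee in turn takes its best remaining role) gives 345 pts, worse by 24.
Next-best assignment: Novak→Design role, Rivera→Backend role, Ivanova→Frontend role, Huang→Ops role, Costa→QA role = 365 pts.
Swapping Huang↔Novak (Huang→Frontend role 76 pts, Novak→Ops role 66 pts) loses 33.

Max total: 369 pts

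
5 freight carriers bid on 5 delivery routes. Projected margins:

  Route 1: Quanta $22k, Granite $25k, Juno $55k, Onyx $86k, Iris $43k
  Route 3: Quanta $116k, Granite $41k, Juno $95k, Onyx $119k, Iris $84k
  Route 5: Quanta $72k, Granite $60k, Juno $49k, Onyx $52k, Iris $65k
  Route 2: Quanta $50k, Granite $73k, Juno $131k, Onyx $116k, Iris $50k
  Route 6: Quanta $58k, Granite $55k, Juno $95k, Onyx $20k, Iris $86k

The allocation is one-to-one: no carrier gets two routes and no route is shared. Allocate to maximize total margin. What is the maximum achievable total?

Max total: $479k

Optimal: Quanta→Route 3 ($116k), Granite→Route 5 ($60k), Juno→Route 2 ($131k), Onyx→Route 1 ($86k), Iris→Route 6 ($86k) — total 116+60+131+86+86 = $479k.
Row-greedy (each carrier in turn takes its best remaining route) gives $435k, worse by 44.
Checked against all permutations: $479k is optimal.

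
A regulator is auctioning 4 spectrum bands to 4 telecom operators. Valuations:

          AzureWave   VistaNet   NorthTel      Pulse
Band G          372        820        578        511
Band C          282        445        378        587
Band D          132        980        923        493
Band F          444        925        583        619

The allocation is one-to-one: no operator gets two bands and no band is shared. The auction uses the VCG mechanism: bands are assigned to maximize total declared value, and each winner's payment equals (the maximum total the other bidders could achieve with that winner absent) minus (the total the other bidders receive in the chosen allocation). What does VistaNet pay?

Efficient allocation: AzureWave→Band G ($372M), VistaNet→Band F ($925M), NorthTel→Band D ($923M), Pulse→Band C ($587M); total welfare W = $2807M.
VistaNet receives Band F at value $925M, so the others get W − 925 = $1882M.
Without VistaNet: best allocation of the remaining 3 bidders over all 4 bands is AzureWave→Band F ($444M), NorthTel→Band D ($923M), Pulse→Band C ($587M), total $1954M.
VCG payment = (others' best without VistaNet) − (others' welfare with VistaNet) = 1954 − 1882 = $72M.

VistaNet pays $72M.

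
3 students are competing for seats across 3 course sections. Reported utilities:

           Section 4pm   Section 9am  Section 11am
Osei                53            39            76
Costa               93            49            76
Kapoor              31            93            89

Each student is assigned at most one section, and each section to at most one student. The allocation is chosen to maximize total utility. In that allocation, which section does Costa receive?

This is a one-to-one assignment (maximum-weight bipartite matching).
Optimal: Osei→Section 11am (76 points), Costa→Section 4pm (93 points), Kapoor→Section 9am (93 points) — total 76+93+93 = 262 points.
No other one-to-one assignment exceeds 262 points.

Costa receives Section 4pm.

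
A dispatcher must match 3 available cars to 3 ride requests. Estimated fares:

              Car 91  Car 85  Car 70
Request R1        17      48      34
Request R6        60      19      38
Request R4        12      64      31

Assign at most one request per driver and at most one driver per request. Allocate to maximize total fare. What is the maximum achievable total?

Maximum total: $158

Treat this as an assignment problem: match each driver to one request.
Optimal: Car 91→Request R6 ($60), Car 85→Request R4 ($64), Car 70→Request R1 ($34) — total 60+64+34 = $158.
Next-best assignment: Car 91→Request R6, Car 85→Request R1, Car 70→Request R4 = $139.
Swapping Car 70↔Car 85 (Car 70→Request R4 $31, Car 85→Request R1 $48) loses 19.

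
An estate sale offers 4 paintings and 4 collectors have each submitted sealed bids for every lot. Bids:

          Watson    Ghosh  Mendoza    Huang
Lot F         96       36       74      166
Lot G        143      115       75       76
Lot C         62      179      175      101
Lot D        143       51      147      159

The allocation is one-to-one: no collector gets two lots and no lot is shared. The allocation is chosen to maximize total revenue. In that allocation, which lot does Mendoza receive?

Mendoza receives Lot D.

This is the linear assignment problem.
Optimal: Watson→Lot G ($143), Ghosh→Lot C ($179), Mendoza→Lot D ($147), Huang→Lot F ($166) — total 143+179+147+166 = $635.
Mendoza's own top lot is Lot C ($175), but forcing Mendoza→Lot C and reassigning the rest optimally gives only $599 — worse by 36.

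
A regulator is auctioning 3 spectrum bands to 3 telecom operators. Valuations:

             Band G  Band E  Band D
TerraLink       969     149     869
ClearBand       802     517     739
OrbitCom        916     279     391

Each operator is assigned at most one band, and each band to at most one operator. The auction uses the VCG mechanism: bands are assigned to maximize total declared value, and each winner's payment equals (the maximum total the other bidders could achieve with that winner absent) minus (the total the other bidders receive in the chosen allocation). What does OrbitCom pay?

Efficient allocation: TerraLink→Band D ($869M), ClearBand→Band E ($517M), OrbitCom→Band G ($916M); total welfare W = $2302M.
OrbitCom receives Band G at value $916M, so the others get W − 916 = $1386M.
Without OrbitCom: best allocation of the remaining 2 bidders over all 3 bands is TerraLink→Band G ($969M), ClearBand→Band D ($739M), total $1708M.
VCG payment = (others' best without OrbitCom) − (others' welfare with OrbitCom) = 1708 − 1386 = $322M.

OrbitCom pays $322M.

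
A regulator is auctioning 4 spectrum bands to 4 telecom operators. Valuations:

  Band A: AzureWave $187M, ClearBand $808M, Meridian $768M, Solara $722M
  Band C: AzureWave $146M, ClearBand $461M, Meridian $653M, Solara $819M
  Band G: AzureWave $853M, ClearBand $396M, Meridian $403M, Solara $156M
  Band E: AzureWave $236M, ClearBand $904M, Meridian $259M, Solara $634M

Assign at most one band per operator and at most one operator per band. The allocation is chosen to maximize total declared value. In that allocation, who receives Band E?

Optimal: AzureWave→Band G ($853M), ClearBand→Band E ($904M), Meridian→Band A ($768M), Solara→Band C ($819M) — total 853+904+768+819 = $3344M.
Column-greedy (each band in turn goes to its best remaining operator) gives $2739M, worse by 605.

ClearBand receives Band E.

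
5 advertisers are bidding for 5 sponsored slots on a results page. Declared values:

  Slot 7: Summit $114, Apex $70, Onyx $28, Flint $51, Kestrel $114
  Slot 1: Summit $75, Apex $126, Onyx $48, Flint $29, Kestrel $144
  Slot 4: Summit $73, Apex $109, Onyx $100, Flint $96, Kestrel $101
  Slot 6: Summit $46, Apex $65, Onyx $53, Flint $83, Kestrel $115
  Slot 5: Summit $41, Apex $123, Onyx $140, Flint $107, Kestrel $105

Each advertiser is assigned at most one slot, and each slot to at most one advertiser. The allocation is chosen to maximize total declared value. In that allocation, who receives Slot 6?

This is the linear assignment problem.
Optimal: Summit→Slot 7 ($114), Apex→Slot 1 ($126), Onyx→Slot 5 ($140), Flint→Slot 4 ($96), Kestrel→Slot 6 ($115) — total 114+126+140+96+115 = $591.
Column-greedy (each slot in turn goes to its best remaining advertiser) gives $590, worse by 1.
Next-best assignment: Summit→Slot 7, Apex→Slot 4, Onyx→Slot 5, Flint→Slot 6, Kestrel→Slot 1 = $590.
Swapping Summit↔Kestrel (Summit→Slot 6 $46, Kestrel→Slot 7 $114) loses 69.
Kestrel's own top slot is Slot 1 ($144), but forcing Kestrel→Slot 1 and reassigning the rest optimally gives only $590 — worse by 1.

Kestrel receives Slot 6.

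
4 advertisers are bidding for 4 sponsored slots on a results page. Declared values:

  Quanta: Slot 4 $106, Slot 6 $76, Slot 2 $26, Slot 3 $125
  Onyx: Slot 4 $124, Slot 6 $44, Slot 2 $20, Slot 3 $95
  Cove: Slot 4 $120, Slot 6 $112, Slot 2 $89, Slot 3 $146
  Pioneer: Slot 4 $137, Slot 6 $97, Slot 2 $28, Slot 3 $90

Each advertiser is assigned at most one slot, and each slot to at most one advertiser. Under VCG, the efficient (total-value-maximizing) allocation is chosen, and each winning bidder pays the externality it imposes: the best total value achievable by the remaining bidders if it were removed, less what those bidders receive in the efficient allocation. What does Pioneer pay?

Pioneer pays $23.

Efficient allocation: Quanta→Slot 3 ($125), Onyx→Slot 4 ($124), Cove→Slot 2 ($89), Pioneer→Slot 6 ($97); total welfare W = $435.
Pioneer receives Slot 6 at value $97, so the others get W − 97 = $338.
Without Pioneer: best allocation of the remaining 3 bidders over all 4 slots is Quanta→Slot 3 ($125), Onyx→Slot 4 ($124), Cove→Slot 6 ($112), total $361.
VCG payment = (others' best without Pioneer) − (others' welfare with Pioneer) = 361 − 338 = $23.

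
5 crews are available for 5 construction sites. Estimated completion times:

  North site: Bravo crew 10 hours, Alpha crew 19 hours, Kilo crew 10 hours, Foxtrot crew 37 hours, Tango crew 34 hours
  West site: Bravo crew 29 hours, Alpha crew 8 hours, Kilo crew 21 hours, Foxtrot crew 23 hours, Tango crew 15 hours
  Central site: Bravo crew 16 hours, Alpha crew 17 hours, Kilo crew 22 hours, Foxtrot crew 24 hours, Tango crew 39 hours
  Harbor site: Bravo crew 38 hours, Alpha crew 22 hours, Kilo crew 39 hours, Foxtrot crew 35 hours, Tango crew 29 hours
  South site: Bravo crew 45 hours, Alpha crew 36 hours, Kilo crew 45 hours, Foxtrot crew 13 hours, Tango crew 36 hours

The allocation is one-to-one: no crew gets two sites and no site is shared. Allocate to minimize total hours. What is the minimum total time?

Min total: 76 hours

Optimal: Bravo crew→Central site (16 hours), Alpha crew→West site (8 hours), Kilo crew→North site (10 hours), Foxtrot crew→South site (13 hours), Tango crew→Harbor site (29 hours) — total 16+8+10+13+29 = 76 hours.
Row-greedy (each crew in turn takes its cheapest remaining site) gives 82 hours, worse by 6.
Swapping Bravo crew↔Tango crew (Bravo crew→Harbor site 38 hours, Tango crew→Central site 39 hours) adds 32.
Checked against all permutations: 76 hours is optimal.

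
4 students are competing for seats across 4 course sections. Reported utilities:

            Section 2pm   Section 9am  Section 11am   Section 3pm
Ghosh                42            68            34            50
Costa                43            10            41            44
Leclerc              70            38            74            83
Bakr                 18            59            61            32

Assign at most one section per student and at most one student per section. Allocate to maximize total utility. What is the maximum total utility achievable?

Optimal: Ghosh→Section 9am (68 points), Costa→Section 2pm (43 points), Leclerc→Section 3pm (83 points), Bakr→Section 11am (61 points) — total 68+43+83+61 = 255 points.
Row-greedy (each student in turn takes its best remaining section) gives 204 points, worse by 51.
Next-best assignment: Ghosh→Section 9am, Costa→Section 3pm, Leclerc→Section 2pm, Bakr→Section 11am = 243 points.
Every other assignment is strictly worse.

Max total: 255 points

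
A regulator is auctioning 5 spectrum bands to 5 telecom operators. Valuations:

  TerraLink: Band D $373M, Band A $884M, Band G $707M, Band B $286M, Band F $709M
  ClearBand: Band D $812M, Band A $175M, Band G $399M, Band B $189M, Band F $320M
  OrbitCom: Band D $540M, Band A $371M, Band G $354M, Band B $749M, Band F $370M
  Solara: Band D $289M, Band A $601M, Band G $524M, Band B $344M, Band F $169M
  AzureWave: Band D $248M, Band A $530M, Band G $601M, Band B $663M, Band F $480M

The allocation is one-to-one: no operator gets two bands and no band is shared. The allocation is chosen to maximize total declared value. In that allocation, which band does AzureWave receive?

This is a one-to-one assignment (maximum-weight bipartite matching).
Optimal: TerraLink→Band F ($709M), ClearBand→Band D ($812M), OrbitCom→Band B ($749M), Solara→Band A ($601M), AzureWave→Band G ($601M) — total 709+812+749+601+601 = $3472M.
Max-entry greedy (repeatedly take the single best remaining cell) gives $3215M, worse by 257.
AzureWave's own top band is Band B ($663M), but forcing AzureWave→Band B and reassigning the rest optimally gives only $3253M — worse by 219.

AzureWave receives Band G.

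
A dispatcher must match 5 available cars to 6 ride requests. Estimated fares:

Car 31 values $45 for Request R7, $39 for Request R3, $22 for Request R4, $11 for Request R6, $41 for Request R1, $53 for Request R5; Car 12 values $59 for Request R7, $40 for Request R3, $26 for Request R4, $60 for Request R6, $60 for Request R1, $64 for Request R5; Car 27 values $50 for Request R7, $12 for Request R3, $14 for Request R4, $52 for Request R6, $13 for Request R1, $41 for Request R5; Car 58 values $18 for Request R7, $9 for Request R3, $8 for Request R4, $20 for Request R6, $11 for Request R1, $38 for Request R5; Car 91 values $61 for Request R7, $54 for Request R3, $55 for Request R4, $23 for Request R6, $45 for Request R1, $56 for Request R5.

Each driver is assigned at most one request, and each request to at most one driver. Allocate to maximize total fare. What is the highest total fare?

Optimal: Car 31→Request R7 ($45), Car 12→Request R1 ($60), Car 27→Request R6 ($52), Car 58→Request R5 ($38), Car 91→Request R4 ($55) — total 45+60+52+38+55 = $250.
Max-entry greedy (repeatedly take the single best remaining cell) gives $227, worse by 23.

Max total: $250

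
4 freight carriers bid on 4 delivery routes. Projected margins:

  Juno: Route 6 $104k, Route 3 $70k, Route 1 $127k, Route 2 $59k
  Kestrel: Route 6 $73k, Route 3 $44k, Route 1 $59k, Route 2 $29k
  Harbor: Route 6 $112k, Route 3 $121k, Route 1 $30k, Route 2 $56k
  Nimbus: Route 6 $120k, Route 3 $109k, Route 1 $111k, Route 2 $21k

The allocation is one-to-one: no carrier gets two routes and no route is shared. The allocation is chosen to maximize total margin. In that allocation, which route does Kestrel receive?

This is the linear assignment problem.
Optimal: Juno→Route 1 ($127k), Kestrel→Route 2 ($29k), Harbor→Route 3 ($121k), Nimbus→Route 6 ($120k) — total 127+29+121+120 = $397k.
Row-greedy (each carrier in turn takes its best remaining route) gives $342k, worse by 55.
Checked against all permutations: $397k is optimal.
Kestrel's own top route is Route 6 ($73k), but forcing Kestrel→Route 6 and reassigning the rest optimally gives only $365k — worse by 32.

Kestrel receives Route 2.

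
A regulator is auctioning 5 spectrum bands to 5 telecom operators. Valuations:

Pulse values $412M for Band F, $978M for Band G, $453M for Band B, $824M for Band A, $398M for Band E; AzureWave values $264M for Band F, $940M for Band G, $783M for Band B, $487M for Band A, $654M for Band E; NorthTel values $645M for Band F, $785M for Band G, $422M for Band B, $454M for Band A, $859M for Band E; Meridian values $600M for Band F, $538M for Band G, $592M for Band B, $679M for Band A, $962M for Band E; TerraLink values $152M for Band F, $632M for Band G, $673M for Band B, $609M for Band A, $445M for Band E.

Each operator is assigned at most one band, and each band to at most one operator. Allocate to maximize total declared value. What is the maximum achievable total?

Maximum total: $4044M

Optimal: Pulse→Band A ($824M), AzureWave→Band G ($940M), NorthTel→Band F ($645M), Meridian→Band E ($962M), TerraLink→Band B ($673M) — total 824+940+645+962+673 = $4044M.
Row-greedy (each operator in turn takes its best remaining band) gives $3451M, worse by 593.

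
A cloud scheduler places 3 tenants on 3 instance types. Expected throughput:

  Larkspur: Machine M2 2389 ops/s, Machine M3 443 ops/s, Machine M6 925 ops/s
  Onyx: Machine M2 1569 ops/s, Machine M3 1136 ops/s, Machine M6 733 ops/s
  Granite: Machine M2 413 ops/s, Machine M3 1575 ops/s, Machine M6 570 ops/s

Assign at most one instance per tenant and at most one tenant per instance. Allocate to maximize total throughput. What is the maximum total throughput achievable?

Optimal: Larkspur→Machine M2 (2389 ops/s), Onyx→Machine M6 (733 ops/s), Granite→Machine M3 (1575 ops/s) — total 2389+733+1575 = 4697 ops/s.
Row-greedy (each tenant in turn takes its best remaining instance) gives 4095 ops/s, worse by 602.
Swapping Onyx↔Larkspur (Onyx→Machine M2 1569 ops/s, Larkspur→Machine M6 925 ops/s) loses 628.
No other one-to-one assignment exceeds 4697 ops/s.

Max total: 4697 ops/s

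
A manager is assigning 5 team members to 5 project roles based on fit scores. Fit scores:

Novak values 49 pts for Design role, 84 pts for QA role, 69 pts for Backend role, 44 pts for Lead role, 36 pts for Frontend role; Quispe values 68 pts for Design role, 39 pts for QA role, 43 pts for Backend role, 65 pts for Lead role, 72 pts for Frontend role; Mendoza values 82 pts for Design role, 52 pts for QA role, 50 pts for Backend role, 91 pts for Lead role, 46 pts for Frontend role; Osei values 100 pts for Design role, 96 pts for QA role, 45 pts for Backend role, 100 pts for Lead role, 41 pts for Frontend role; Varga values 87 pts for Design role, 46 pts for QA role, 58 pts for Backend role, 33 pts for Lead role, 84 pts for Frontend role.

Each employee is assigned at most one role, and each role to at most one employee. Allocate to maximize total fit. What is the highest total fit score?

Optimal: Novak→Backend role (69 pts), Quispe→Frontend role (72 pts), Mendoza→Lead role (91 pts), Osei→QA role (96 pts), Varga→Design role (87 pts) — total 69+72+91+96+87 = 415 pts.
Column-greedy (each role in turn goes to its best remaining employee) gives 405 pts, worse by 10.
Next-best assignment: Novak→Backend role, Quispe→Design role, Mendoza→Lead role, Osei→QA role, Varga→Frontend role = 408 pts.
Swapping Mendoza↔Quispe (Mendoza→Frontend role 46 pts, Quispe→Lead role 65 pts) loses 52.
Checked against all permutations: 415 pts is optimal.

Max total: 415 pts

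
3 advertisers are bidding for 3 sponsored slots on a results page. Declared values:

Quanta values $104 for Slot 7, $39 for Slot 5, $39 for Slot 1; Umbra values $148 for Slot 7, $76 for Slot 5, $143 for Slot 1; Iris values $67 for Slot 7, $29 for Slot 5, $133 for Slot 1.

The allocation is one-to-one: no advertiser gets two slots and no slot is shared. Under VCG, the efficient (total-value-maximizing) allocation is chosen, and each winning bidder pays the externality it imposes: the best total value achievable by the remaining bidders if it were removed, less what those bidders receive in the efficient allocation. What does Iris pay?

Efficient allocation: Quanta→Slot 5 ($39), Umbra→Slot 7 ($148), Iris→Slot 1 ($133); total welfare W = $320.
Iris receives Slot 1 at value $133, so the others get W − 133 = $187.
Without Iris: best allocation of the remaining 2 bidders over all 3 slots is Quanta→Slot 7 ($104), Umbra→Slot 1 ($143), total $247.
VCG payment = (others' best without Iris) − (others' welfare with Iris) = 247 − 187 = $60.

Iris pays $60.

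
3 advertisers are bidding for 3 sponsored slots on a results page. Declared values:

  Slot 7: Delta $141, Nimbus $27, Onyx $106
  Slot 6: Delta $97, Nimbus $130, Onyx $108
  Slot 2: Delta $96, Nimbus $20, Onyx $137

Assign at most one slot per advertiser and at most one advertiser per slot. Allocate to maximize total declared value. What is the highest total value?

Optimal: Delta→Slot 7 ($141), Nimbus→Slot 6 ($130), Onyx→Slot 2 ($137) — total 141+130+137 = $408.

Max total: $408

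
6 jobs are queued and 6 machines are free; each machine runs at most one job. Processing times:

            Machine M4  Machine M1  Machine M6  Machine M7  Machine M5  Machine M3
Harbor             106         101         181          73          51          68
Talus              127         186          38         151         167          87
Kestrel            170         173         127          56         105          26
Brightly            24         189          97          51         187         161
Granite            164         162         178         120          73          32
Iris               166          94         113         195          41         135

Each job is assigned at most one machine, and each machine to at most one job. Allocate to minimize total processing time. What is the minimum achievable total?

Optimal: Harbor→Machine M1 (101 min), Talus→Machine M6 (38 min), Kestrel→Machine M7 (56 min), Brightly→Machine M4 (24 min), Granite→Machine M3 (32 min), Iris→Machine M5 (41 min) — total 101+38+56+24+32+41 = 292 min.
Min-entry greedy (repeatedly take the single cheapest remaining cell) gives 364 min, worse by 72.

Minimum total: 292 min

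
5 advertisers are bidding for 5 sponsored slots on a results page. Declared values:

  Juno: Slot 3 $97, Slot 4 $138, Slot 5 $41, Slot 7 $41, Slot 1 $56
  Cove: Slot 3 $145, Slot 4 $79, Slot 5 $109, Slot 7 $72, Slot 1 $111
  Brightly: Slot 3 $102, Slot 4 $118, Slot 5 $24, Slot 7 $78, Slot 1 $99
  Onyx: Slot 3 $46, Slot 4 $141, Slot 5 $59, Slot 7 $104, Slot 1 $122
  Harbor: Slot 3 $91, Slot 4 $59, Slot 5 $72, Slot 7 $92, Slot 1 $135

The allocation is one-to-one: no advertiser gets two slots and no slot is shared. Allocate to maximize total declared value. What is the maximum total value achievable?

Optimal: Juno→Slot 4 ($138), Cove→Slot 5 ($109), Brightly→Slot 3 ($102), Onyx→Slot 7 ($104), Harbor→Slot 1 ($135) — total 138+109+102+104+135 = $588.
Max-entry greedy (repeatedly take the single best remaining cell) gives $540, worse by 48.

Maximum total: $588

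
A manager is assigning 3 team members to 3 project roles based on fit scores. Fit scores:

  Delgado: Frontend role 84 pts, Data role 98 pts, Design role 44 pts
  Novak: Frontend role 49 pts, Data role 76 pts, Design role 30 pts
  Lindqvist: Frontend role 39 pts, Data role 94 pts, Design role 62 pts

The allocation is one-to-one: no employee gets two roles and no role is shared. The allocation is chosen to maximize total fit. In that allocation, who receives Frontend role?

Optimal: Delgado→Frontend role (84 pts), Novak→Data role (76 pts), Lindqvist→Design role (62 pts) — total 84+76+62 = 222 pts.
Max-entry greedy (repeatedly take the single best remaining cell) gives 209 pts, worse by 13.
Every other assignment is strictly worse.
Delgado's own top role is Data role (98 pts), but forcing Delgado→Data role and reassigning the rest optimally gives only 209 pts — worse by 13.

Delgado receives Frontend role.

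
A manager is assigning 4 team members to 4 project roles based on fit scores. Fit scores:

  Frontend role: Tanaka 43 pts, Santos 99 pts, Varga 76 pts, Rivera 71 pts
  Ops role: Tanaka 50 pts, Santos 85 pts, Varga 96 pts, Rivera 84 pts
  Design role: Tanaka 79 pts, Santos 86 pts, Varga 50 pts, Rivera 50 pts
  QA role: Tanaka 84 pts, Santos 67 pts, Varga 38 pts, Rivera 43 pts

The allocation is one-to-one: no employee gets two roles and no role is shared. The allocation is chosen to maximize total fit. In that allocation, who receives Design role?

Santos receives Design role.

Optimal: Tanaka→QA role (84 pts), Santos→Design role (86 pts), Varga→Ops role (96 pts), Rivera→Frontend role (71 pts) — total 84+86+96+71 = 337 pts.
Max-entry greedy (repeatedly take the single best remaining cell) gives 329 pts, worse by 8.
Swapping Varga↔Santos (Varga→Design role 50 pts, Santos→Ops role 85 pts) loses 47.
Santos's own top role is Frontend role (99 pts), but forcing Santos→Frontend role and reassigning the rest optimally gives only 329 pts — worse by 8.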